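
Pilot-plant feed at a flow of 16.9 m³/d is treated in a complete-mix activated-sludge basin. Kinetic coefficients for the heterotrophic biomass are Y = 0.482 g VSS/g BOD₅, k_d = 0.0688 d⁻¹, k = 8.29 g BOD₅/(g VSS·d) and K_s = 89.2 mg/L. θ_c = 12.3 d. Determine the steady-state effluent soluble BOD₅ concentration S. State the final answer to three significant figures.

S ≈ 3.48 mg/L

From the Monod/SRT balance for a CMAS, S = K_s·(1+k_d θ_c)/[θ_c·(Y k − k_d) − 1] = 89.2 × (1 + 0.0688 × 12.3) / [12.3 × (0.482 × 8.29 − 0.0688) − 1] = 164.7 / 47.30 = 3.482 mg/L.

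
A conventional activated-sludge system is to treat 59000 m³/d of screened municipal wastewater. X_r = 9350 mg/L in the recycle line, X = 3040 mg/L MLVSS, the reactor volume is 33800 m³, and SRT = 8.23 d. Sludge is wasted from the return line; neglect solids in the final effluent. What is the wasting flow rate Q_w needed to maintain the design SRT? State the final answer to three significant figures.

Q_w ≈ 1340 m³/d

θ_c = V·X/(Q_w·X_r) when wasting from the recycle, so Q_w = V·X/(θ_c·X_r) = 33800 × 3040 / (8.23 × 9350) = 1335 m³/d.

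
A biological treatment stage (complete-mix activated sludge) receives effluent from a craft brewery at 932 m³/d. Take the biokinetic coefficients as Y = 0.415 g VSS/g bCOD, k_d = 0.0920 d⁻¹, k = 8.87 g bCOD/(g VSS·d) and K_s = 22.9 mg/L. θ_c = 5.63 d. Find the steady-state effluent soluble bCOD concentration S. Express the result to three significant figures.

S ≈ 1.81 mg/L

From the Monod/SRT balance for a CMAS, S = K_s·(1+k_d θ_c)/[θ_c·(Y k − k_d) − 1] = 22.9 × (1 + 0.0920 × 5.63) / [5.63 × (0.415 × 8.87 − 0.0920) − 1] = 34.76 / 19.21 = 1.810 mg/L.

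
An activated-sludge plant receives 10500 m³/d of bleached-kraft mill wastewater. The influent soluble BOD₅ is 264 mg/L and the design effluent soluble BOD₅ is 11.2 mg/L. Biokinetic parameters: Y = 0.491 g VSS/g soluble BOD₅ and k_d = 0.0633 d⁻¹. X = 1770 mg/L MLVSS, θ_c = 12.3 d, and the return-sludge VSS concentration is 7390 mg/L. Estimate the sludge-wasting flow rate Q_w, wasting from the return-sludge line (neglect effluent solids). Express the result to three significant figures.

Q_w ≈ 99.2 m³/d

Rearranging the biomass balance for a CMAS with decay, V = Y·Q·ΔS·θ_c / [X·(1+k_d θ_c)] = 0.491 × 10500 × (264 − 11.2) × 12.3 / [1770 × (1 + 0.0633 × 12.3)] = 1.6×10^7 / 3148 = 5092 m³.
Wasting from the return line (neglecting effluent solids): Q_w = V·X / (θ_c·X_r) = 5092 × 1770 / (12.3 × 7390) = 99.16 m³/d.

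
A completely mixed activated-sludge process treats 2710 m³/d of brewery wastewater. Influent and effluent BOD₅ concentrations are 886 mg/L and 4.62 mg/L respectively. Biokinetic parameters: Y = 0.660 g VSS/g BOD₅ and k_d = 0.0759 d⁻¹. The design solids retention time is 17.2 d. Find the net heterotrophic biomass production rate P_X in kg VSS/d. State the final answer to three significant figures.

P_X ≈ 684 kg VSS/d

Y_obs = Y / (1 + k_d θ_c) = 0.660 / (1 + 0.0759 × 17.2) = 0.660 / 2.305 = 0.2863.
ΔS = 886 − 4.62 = 881.4 mg/L, so the substrate removal rate is 2710 × 881.4/1000 = 2389 kg BOD₅/d.
Biomass produced: P_X = Y_obs·Q·ΔS = 0.2863 × 2389 ≈ 683.8 kg VSS/d.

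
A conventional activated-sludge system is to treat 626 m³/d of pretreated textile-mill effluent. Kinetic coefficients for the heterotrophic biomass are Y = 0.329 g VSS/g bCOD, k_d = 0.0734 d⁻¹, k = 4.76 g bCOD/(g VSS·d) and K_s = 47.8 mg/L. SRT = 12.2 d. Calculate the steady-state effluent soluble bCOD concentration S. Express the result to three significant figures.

For a completely mixed reactor with recycle the Lawrence–McCarty relation gives S = K_s·(1 + k_d·θ_c) / [θ_c·(Y·k − k_d) − 1] = 47.8 × (1 + 0.0734 × 12.2) / [12.2 × (0.329 × 4.76 − 0.0734) − 1] = 90.60 / 17.21 = 5.265 mg/L.

S ≈ 5.26 mg/L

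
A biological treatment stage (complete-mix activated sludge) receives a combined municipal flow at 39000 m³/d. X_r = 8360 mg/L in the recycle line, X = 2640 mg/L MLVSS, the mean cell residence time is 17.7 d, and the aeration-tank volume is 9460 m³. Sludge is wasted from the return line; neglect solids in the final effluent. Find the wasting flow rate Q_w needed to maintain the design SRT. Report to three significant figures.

θ_c = V·X/(Q_w·X_r) when wasting from the recycle, so Q_w = V·X/(θ_c·X_r) = 9460 × 2640 / (17.7 × 8360) = 168.8 m³/d.

Q_w ≈ 169 m³/d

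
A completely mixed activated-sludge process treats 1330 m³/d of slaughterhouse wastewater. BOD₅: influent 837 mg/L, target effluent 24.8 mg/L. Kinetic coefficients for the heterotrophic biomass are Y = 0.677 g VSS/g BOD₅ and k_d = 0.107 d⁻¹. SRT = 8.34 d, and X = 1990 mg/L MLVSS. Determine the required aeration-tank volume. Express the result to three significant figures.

Steady-state biomass mass balance: V·X·(1 + k_d·θ_c) = Y·Q·(S₀ − S)·θ_c, so V = 0.677 × 1330 × (837 − 24.8) × 8.34 / [1990 × (1 + 0.107 × 8.34)] = 6.1×10^6 / 3766 = 1620 m³.

V ≈ 1620 m³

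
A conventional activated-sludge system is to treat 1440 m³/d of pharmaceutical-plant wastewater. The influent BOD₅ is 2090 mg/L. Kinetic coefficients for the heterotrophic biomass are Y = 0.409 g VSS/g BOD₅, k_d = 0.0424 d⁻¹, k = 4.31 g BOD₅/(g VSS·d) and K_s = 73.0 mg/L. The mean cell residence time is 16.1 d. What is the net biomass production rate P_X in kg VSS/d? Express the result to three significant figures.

P_X ≈ 730 kg VSS/d

Effluent substrate depends only on kinetics and SRT: S = K_s(1 + k_d θ_c) / [θ_c(Yk − k_d) − 1] = 73.0 × (1 + 0.0424 × 16.1) / [16.1 × (0.409 × 4.31 − 0.0424) − 1] = 122.8 / 26.70 = 4.601 mg/L.
Correct the yield for decay: Y_obs = Y/(1 + k_d θ_c) = 0.409 / (1 + 0.0424 × 16.1) = 0.409 / 1.683 = 0.2431.
Q·(S₀ − S) = 1440 × (2090 − 4.60) × 10⁻³ = 3003 kg/d removed.
Net biomass production P_X = Y_obs × Q·(S₀ − S) = 0.2431 × 3003 = 729.9 kg VSS/d.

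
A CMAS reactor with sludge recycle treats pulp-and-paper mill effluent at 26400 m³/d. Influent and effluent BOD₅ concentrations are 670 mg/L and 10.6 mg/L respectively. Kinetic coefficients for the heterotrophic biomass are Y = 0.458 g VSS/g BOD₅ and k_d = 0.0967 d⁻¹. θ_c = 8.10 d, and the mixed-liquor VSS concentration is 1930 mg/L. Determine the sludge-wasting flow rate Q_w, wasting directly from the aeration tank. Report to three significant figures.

Q_w ≈ 2320 m³/d

Steady-state biomass mass balance: V·X·(1 + k_d·θ_c) = Y·Q·(S₀ − S)·θ_c, so V = 0.458 × 26400 × (670 − 10.6) × 8.10 / [1930 × (1 + 0.0967 × 8.10)] = 6.46×10^7 / 3442 = 18764 m³.
For wasting at MLVSS concentration, Q_w = V/θ_c = 18764/8.10 = 2317 m³/d.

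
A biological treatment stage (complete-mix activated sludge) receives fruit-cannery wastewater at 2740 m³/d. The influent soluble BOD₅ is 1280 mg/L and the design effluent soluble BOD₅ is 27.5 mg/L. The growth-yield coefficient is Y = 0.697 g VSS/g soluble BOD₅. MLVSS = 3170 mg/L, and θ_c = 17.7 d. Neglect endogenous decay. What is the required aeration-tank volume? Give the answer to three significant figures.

V·X = Y·Q·ΔS·θ_c gives V = 0.697 × 2740 × (1280 − 27.5) × 17.7 / 3170 = 13356 m³.

V ≈ 13400 m³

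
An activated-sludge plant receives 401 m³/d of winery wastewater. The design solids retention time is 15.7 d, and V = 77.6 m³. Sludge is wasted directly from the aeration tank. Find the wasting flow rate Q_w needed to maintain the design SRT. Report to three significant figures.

With mixed-liquor wasting, θ_c = V/Q_w, so Q_w = V/θ_c = 77.60/15.7 = 4.943 m³/d.

Q_w ≈ 4.94 m³/d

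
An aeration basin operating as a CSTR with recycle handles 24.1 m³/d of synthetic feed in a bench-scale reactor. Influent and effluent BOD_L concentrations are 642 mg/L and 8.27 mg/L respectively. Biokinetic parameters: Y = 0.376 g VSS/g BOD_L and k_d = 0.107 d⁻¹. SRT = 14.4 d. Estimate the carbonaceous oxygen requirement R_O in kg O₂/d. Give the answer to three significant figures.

Correct the yield for decay: Y_obs = Y/(1 + k_d θ_c) = 0.376 / (1 + 0.107 × 14.4) = 0.376 / 2.541 = 0.1480.
ΔS = 642 − 8.27 = 633.7 mg/L, so the substrate removal rate is 24.1 × 633.7/1000 = 15.27 kg BOD_L/d.
Biomass synthesised: P_X = Y_obs × 15.27 = 2.260 kg VSS/d.
R_O = Q·(S₀ − S) − 1.42·P_X = 15.27 − 1.42 × 2.260 = 12.06 kg O₂/d.

R_O ≈ 12.1 kg O₂/d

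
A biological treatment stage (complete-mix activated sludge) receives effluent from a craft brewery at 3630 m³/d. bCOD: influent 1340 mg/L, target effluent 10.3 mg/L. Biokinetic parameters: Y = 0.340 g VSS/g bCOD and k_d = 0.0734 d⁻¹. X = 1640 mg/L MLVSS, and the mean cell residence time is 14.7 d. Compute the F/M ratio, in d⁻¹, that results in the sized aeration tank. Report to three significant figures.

F/M ≈ 0.419 d⁻¹

Steady-state biomass mass balance: V·X·(1 + k_d·θ_c) = Y·Q·(S₀ − S)·θ_c, so V = 0.340 × 3630 × (1340 − 10.3) × 14.7 / [1640 × (1 + 0.0734 × 14.7)] = 2.41×10^7 / 3410 = 7076 m³.
F/M = Q·S₀ / (V·X) = 3630 × 1340 / (7076 × 1640) = 0.4192 g bCOD·(g VSS·d)⁻¹.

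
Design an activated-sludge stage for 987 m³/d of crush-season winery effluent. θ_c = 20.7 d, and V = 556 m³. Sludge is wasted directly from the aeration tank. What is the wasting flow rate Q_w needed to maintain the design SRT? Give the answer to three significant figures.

Q_w ≈ 26.9 m³/d

Wasting from the aeration tank: Q_w = V / θ_c = 556.0 / 20.7 = 26.86 m³/d.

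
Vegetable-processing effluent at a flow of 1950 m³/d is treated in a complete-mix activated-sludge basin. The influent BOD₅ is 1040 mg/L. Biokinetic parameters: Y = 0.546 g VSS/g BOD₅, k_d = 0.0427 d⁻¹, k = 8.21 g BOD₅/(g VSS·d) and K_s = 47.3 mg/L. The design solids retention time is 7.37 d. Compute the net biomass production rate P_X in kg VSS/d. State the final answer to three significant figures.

P_X ≈ 841 kg VSS/d

For a completely mixed reactor with recycle the Lawrence–McCarty relation gives S = K_s·(1 + k_d·θ_c) / [θ_c·(Y·k − k_d) − 1] = 47.3 × (1 + 0.0427 × 7.37) / [7.37 × (0.546 × 8.21 − 0.0427) − 1] = 62.19 / 31.72 = 1.960 mg/L.
Correct the yield for decay: Y_obs = Y/(1 + k_d θ_c) = 0.546 / (1 + 0.0427 × 7.37) = 0.546 / 1.315 = 0.4153.
Q·(S₀ − S) = 1950 × (1040 − 1.96) × 10⁻³ = 2024 kg/d removed.
Biomass produced: P_X = Y_obs·Q·ΔS = 0.4153 × 2024 ≈ 840.6 kg VSS/d.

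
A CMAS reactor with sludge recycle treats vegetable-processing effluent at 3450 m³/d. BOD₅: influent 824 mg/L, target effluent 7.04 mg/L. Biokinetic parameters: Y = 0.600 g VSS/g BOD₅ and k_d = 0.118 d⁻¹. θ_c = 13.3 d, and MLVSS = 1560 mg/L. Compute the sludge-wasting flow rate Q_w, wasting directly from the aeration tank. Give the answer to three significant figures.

Q_w ≈ 422 m³/d

Steady-state biomass mass balance: V·X·(1 + k_d·θ_c) = Y·Q·(S₀ − S)·θ_c, so V = 0.600 × 3450 × (824 − 7.04) × 13.3 / [1560 × (1 + 0.118 × 13.3)] = 2.25×10^7 / 4008 = 5611 m³.
Wasting from the aeration tank: Q_w = V / θ_c = 5611 / 13.3 = 421.9 m³/d.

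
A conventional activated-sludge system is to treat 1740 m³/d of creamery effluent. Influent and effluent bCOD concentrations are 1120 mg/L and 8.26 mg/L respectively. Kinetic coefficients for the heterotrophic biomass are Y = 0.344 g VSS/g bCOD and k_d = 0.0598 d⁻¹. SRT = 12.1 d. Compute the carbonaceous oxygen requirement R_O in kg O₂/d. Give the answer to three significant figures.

R_O ≈ 1390 kg O₂/d

Y_obs = Y / (1 + k_d θ_c) = 0.344 / (1 + 0.0598 × 12.1) = 0.344 / 1.724 = 0.1996.
ΔS = 1120 − 8.26 = 1112 mg/L, so the substrate removal rate is 1740 × 1112/1000 = 1934 kg bCOD/d.
P_X = Y_obs·Q·(S₀ − S) = 0.1996 × 1934 = 386.1 kg VSS/d.
R_O = Q·ΔS − 1.42 P_X = 1934 − 548.2 = 1386 kg O₂/d.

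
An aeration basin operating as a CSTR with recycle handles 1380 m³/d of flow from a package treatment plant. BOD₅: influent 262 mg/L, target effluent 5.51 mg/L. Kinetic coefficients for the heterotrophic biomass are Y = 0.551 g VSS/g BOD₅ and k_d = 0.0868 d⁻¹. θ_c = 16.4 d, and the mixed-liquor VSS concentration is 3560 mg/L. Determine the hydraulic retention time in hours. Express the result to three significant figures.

τ ≈ 6.45 h

Rearranging the biomass balance for a CMAS with decay, V = Y·Q·ΔS·θ_c / [X·(1+k_d θ_c)] = 0.551 × 1380 × (262 − 5.51) × 16.4 / [3560 × (1 + 0.0868 × 16.4)] = 3.2×10^6 / 8628 = 370.7 m³.
HRT = V/Q = 370.7 m³ / 1380 m³·d⁻¹ = 0.2686 d × 24 = 6.447 h.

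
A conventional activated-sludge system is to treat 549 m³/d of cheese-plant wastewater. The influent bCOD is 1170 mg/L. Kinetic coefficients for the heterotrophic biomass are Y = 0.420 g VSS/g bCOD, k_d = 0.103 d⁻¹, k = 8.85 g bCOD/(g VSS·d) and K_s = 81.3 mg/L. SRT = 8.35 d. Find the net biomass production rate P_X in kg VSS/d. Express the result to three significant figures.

Effluent substrate depends only on kinetics and SRT: S = K_s(1 + k_d θ_c) / [θ_c(Yk − k_d) − 1] = 81.3 × (1 + 0.103 × 8.35) / [8.35 × (0.420 × 8.85 − 0.103) − 1] = 151.2 / 29.18 = 5.183 mg/L.
Observed yield with endogenous decay: Y_obs = Y / (1 + k_d·θ_c) = 0.420 / (1 + 0.103 × 8.35) = 0.420 / 1.860 = 0.2258 g VSS/g bCOD.
Substrate removed = Q·(S₀ − S) = 549 m³/d × (1170 − 5.18) g/m³ = 6.39×10^5 g/d = 639.5 kg/d.
So the net sludge growth is P_X = 0.2258 × 639.5 = 144.4 kg VSS/d.

P_X ≈ 144 kg VSS/d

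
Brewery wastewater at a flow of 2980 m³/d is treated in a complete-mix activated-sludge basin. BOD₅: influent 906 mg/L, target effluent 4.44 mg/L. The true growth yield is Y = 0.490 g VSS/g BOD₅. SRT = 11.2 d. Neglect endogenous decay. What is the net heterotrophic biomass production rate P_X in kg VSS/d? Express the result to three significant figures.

No decay correction is needed, so Y_obs = Y = 0.490.
Mass of BOD₅ removed per day: Q(S₀ − S) = 2980 × 901.6 g/m³ = 2687 kg/d.
Biomass produced: P_X = Y_obs·Q·ΔS = 0.4900 × 2687 ≈ 1316 kg VSS/d.

P_X ≈ 1320 kg VSS/d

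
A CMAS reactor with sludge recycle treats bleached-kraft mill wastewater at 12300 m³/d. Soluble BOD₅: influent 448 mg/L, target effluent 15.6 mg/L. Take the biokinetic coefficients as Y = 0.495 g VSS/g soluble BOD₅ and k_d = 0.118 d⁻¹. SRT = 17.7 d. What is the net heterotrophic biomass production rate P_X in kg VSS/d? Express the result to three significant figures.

P_X ≈ 852 kg VSS/d

Correct the yield for decay: Y_obs = Y/(1 + k_d θ_c) = 0.495 / (1 + 0.118 × 17.7) = 0.495 / 3.089 = 0.1603.
ΔS = 448 − 15.6 = 432.4 mg/L, so the substrate removal rate is 12300 × 432.4/1000 = 5319 kg soluble BOD₅/d.
Biomass produced: P_X = Y_obs·Q·ΔS = 0.1603 × 5319 ≈ 852.4 kg VSS/d.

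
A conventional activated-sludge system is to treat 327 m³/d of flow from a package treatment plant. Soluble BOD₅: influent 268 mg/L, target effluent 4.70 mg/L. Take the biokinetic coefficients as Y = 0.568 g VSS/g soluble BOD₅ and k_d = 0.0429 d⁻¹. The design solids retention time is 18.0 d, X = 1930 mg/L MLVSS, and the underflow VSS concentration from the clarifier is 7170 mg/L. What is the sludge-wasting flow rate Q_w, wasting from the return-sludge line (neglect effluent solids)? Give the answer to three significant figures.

Q_w ≈ 3.85 m³/d

Steady-state biomass mass balance: V·X·(1 + k_d·θ_c) = Y·Q·(S₀ − S)·θ_c, so V = 0.568 × 327 × (268 − 4.70) × 18.0 / [1930 × (1 + 0.0429 × 18.0)] = 8.8×10^5 / 3420 = 257.4 m³.
Q_w = (V·X)/(θ_c X_r) = 257.4 × 1930 / (18.0 × 7170) = 3.849 m³/d.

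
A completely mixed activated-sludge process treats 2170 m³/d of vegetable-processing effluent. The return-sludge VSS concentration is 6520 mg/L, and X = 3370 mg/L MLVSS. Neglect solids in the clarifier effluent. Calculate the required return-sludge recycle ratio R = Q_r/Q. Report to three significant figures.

R ≈ 1.07

R = Q_r/Q = X/(X_r − X) = 3370 / (6520 − 3370) = 1.070.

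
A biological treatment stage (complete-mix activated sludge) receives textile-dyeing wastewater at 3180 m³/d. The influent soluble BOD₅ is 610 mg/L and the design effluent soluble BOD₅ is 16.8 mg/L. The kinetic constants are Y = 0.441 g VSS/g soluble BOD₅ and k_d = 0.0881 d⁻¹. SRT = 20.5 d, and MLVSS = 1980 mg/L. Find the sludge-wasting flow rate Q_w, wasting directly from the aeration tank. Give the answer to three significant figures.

Steady-state biomass mass balance: V·X·(1 + k_d·θ_c) = Y·Q·(S₀ − S)·θ_c, so V = 0.441 × 3180 × (610 − 16.8) × 20.5 / [1980 × (1 + 0.0881 × 20.5)] = 1.71×10^7 / 5556 = 3069 m³.
With mixed-liquor wasting, θ_c = V/Q_w, so Q_w = V/θ_c = 3069/20.5 = 149.7 m³/d.

Q_w ≈ 150 m³/d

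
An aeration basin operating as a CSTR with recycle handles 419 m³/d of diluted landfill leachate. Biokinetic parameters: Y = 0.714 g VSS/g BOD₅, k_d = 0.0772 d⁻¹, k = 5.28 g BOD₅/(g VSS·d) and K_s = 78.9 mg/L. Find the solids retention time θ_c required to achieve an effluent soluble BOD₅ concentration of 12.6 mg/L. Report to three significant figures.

θ_c ≈ 2.26 d

At the target effluent, Y k S/(K_s+S) = 0.714×5.28×12.6/91.50 = 0.5191 d⁻¹.
Then 1/θ_c = μ − k_d = 0.5191 − 0.0772 = 0.4419 d⁻¹, giving θ_c = 2.263 d.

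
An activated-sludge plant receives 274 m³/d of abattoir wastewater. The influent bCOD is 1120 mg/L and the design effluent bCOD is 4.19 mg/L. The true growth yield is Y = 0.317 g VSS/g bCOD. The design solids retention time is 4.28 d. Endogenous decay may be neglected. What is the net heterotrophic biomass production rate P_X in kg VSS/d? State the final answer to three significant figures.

No decay correction is needed, so Y_obs = Y = 0.317.
Substrate removed = Q·(S₀ − S) = 274 m³/d × (1120 − 4.19) g/m³ = 3.06×10^5 g/d = 305.7 kg/d.
P_X = Y_obs · Q(S₀ − S) = 0.3170 × 305.7 = 96.92 kg VSS/d.

P_X ≈ 96.9 kg VSS/d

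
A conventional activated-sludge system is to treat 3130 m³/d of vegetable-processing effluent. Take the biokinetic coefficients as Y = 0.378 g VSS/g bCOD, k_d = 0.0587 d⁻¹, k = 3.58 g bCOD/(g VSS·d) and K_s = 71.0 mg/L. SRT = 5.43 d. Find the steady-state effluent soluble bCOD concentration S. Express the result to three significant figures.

From the Monod/SRT balance for a CMAS, S = K_s·(1+k_d θ_c)/[θ_c·(Y k − k_d) − 1] = 71.0 × (1 + 0.0587 × 5.43) / [5.43 × (0.378 × 3.58 − 0.0587) − 1] = 93.63 / 6.029 = 15.53 mg/L.

S ≈ 15.5 mg/L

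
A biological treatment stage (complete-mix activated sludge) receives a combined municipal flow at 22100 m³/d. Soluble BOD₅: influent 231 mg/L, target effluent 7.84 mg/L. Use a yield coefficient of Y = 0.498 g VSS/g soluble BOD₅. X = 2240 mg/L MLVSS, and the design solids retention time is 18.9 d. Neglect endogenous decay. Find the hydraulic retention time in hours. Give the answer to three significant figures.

τ ≈ 22.5 h

V·X = Y·Q·ΔS·θ_c gives V = 0.498 × 22100 × (231 − 7.84) × 18.9 / 2240 = 20723 m³.
τ = V/Q = 20723/22100 = 0.9377 d, or 22.50 h.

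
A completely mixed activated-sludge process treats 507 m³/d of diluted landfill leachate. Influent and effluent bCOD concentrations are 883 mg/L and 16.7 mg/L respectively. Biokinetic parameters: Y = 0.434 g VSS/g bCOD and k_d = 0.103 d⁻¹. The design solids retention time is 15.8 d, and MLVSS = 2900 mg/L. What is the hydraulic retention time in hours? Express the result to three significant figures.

τ ≈ 18.7 h

Rearranging the biomass balance for a CMAS with decay, V = Y·Q·ΔS·θ_c / [X·(1+k_d θ_c)] = 0.434 × 507 × (883 − 16.7) × 15.8 / [2900 × (1 + 0.103 × 15.8)] = 3.01×10^6 / 7619 = 395.3 m³.
Hydraulic retention time τ = V/Q = 395.3 / 507 = 0.7796 d = 18.71 h.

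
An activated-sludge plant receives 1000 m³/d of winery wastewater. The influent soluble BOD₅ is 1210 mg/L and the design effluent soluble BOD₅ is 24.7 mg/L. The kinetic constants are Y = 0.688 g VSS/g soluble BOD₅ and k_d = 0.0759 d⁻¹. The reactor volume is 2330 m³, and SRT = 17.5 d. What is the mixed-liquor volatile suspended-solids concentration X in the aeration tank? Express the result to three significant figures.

Solving the biomass balance for X: X = Y Q (S₀−S) θ_c / [V (1+k_d θ_c)] = 0.688 × 1000 × (1210 − 24.7) × 17.5 / [2330 × (1 + 0.0759 × 17.5)] = 2631 mg/L.

X ≈ 2630 mg/L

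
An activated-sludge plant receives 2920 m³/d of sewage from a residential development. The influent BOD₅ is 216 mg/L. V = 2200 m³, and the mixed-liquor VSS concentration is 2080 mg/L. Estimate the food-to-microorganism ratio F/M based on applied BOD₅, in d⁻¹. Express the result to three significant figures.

F/M = applied load / biomass = Q·S₀/(V·X) = 2920 × 216 / (2200 × 2080) = 0.1378 d⁻¹.

F/M ≈ 0.138 d⁻¹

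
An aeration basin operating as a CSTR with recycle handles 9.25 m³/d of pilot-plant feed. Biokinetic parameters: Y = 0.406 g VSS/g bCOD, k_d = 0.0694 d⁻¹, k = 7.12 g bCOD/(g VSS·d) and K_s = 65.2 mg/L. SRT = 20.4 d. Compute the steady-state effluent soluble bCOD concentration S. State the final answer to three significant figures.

S ≈ 2.79 mg/L

From the Monod/SRT balance for a CMAS, S = K_s·(1+k_d θ_c)/[θ_c·(Y k − k_d) − 1] = 65.2 × (1 + 0.0694 × 20.4) / [20.4 × (0.406 × 7.12 − 0.0694) − 1] = 157.5 / 56.55 = 2.785 mg/L.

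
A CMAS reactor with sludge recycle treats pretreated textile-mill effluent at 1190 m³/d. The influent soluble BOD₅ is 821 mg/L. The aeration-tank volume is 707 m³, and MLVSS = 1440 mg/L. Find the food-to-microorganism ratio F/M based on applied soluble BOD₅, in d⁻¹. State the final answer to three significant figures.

F/M = Q·S₀ / (V·X) = 1190 × 821 / (707.0 × 1440) = 0.9596 g soluble BOD₅·(g VSS·d)⁻¹.

F/M ≈ 0.960 d⁻¹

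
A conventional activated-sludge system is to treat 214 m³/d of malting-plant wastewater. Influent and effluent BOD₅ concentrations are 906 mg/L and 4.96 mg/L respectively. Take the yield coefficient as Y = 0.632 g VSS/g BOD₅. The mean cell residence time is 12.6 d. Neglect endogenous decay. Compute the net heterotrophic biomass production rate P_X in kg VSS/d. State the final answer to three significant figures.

Since k_d ≈ 0, Y_obs = Y = 0.632 g VSS/g BOD₅.
Mass of BOD₅ removed per day: Q(S₀ − S) = 214 × 901.0 g/m³ = 192.8 kg/d.
Biomass produced: P_X = Y_obs·Q·ΔS = 0.6320 × 192.8 ≈ 121.9 kg VSS/d.

P_X ≈ 122 kg VSS/d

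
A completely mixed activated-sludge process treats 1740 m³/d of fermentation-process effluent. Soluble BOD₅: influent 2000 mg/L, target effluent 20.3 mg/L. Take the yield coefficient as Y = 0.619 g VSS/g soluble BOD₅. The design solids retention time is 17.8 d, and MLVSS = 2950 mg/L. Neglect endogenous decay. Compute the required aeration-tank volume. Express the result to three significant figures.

Biomass mass balance (decay neglected): V·X = Y·Q·(S₀ − S)·θ_c, so V = 0.619 × 1740 × (2000 − 20.3) × 17.8 / 2950 = 12866 m³.

V ≈ 12900 m³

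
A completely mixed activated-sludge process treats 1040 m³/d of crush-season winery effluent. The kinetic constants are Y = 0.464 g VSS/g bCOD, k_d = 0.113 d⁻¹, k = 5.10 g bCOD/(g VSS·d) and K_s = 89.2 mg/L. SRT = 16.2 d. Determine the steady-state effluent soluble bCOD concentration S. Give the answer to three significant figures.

Effluent substrate depends only on kinetics and SRT: S = K_s(1 + k_d θ_c) / [θ_c(Yk − k_d) − 1] = 89.2 × (1 + 0.113 × 16.2) / [16.2 × (0.464 × 5.10 − 0.113) − 1] = 252.5 / 35.51 = 7.111 mg/L.

S ≈ 7.11 mg/L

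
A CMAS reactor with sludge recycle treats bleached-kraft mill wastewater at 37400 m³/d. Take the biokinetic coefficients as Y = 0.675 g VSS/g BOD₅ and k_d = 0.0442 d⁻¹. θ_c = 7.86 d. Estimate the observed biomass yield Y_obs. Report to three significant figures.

Correct the yield for decay: Y_obs = Y/(1 + k_d θ_c) = 0.675 / (1 + 0.0442 × 7.86) = 0.675 / 1.347 = 0.5010.

Y_obs ≈ 0.501 g VSS/g BOD₅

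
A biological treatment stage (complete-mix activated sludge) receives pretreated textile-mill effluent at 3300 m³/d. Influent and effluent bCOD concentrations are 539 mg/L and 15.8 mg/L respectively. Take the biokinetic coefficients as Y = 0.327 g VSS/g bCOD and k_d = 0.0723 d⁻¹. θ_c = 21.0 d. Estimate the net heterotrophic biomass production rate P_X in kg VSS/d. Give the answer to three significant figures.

P_X ≈ 224 kg VSS/d

Correct the yield for decay: Y_obs = Y/(1 + k_d θ_c) = 0.327 / (1 + 0.0723 × 21.0) = 0.327 / 2.518 = 0.1298.
Mass of bCOD removed per day: Q(S₀ − S) = 3300 × 523.2 g/m³ = 1727 kg/d.
So the net sludge growth is P_X = 0.1298 × 1727 = 224.2 kg VSS/d.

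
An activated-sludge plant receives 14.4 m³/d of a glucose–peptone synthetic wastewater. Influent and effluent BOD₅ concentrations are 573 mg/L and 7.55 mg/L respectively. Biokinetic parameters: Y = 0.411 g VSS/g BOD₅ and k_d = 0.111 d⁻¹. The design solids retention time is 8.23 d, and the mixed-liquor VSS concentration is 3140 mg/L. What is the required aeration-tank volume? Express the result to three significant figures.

From the SRT design equation V = Y Q (S₀−S) θ_c / [X (1 + k_d θ_c)] = 0.411 × 14.4 × (573 − 7.55) × 8.23 / [3140 × (1 + 0.111 × 8.23)] = 2.75×10^4 / 6008 = 4.584 m³.

V ≈ 4.58 m³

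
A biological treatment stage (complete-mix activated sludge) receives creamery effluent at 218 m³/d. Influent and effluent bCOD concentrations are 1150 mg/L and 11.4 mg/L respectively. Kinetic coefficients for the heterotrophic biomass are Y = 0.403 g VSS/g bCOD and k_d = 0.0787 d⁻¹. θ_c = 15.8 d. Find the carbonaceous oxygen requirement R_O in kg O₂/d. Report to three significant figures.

R_O ≈ 185 kg O₂/d

Y_obs = Y / (1 + k_d θ_c) = 0.403 / (1 + 0.0787 × 15.8) = 0.403 / 2.243 = 0.1796.
Mass of bCOD removed per day: Q(S₀ − S) = 218 × 1139 g/m³ = 248.2 kg/d.
P_X = Y_obs·Q·(S₀ − S) = 0.1796 × 248.2 = 44.59 kg VSS/d.
R_O = Q·(S₀ − S) − 1.42·P_X = 248.2 − 1.42 × 44.59 = 184.9 kg O₂/d.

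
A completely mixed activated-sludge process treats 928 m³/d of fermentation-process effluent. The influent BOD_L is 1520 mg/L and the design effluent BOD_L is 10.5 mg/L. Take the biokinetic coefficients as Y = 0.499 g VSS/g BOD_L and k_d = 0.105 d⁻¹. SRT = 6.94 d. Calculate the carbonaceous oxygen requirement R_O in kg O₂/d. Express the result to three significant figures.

R_O ≈ 827 kg O₂/d

Observed yield with endogenous decay: Y_obs = Y / (1 + k_d·θ_c) = 0.499 / (1 + 0.105 × 6.94) = 0.499 / 1.729 = 0.2887 g VSS/g BOD_L.
Mass of BOD_L removed per day: Q(S₀ − S) = 928 × 1510 g/m³ = 1401 kg/d.
Net sludge production P_X = 0.2887 × 1401 = 404.4 kg VSS/d.
Carbonaceous O₂ demand = substrate oxidised − cell-mass equivalent = 1401 − 1.42 × 404.4 = 826.6 kg O₂/d.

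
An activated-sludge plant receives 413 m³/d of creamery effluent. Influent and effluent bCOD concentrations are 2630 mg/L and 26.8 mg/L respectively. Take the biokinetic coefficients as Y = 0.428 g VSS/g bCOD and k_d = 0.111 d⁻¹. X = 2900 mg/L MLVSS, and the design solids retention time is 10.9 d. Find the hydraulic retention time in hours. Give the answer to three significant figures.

Rearranging the biomass balance for a CMAS with decay, V = Y·Q·ΔS·θ_c / [X·(1+k_d θ_c)] = 0.428 × 413 × (2630 − 26.8) × 10.9 / [2900 × (1 + 0.111 × 10.9)] = 5.02×10^6 / 6409 = 782.6 m³.
Hydraulic retention time τ = V/Q = 782.6 / 413 = 1.895 d = 45.48 h.

τ ≈ 45.5 h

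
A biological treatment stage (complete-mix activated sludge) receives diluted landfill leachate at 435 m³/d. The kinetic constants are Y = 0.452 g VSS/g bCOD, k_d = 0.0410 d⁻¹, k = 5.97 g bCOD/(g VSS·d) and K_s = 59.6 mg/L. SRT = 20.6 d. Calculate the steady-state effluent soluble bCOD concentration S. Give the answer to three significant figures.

For a completely mixed reactor with recycle the Lawrence–McCarty relation gives S = K_s·(1 + k_d·θ_c) / [θ_c·(Y·k − k_d) − 1] = 59.6 × (1 + 0.0410 × 20.6) / [20.6 × (0.452 × 5.97 − 0.0410) − 1] = 109.9 / 53.74 = 2.046 mg/L.

S ≈ 2.05 mg/L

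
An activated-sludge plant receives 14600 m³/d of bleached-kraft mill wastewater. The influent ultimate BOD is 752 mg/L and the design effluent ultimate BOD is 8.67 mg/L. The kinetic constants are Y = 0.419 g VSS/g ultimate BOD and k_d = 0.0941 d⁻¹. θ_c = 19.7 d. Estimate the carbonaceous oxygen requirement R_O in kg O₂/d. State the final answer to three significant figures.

R_O ≈ 8590 kg O₂/d

The observed yield is Y_obs = Y/(1 + k_d·θ_c) = 0.419 / (1 + 0.0941 × 19.7) = 0.419 / 2.854 = 0.1468 g VSS per g ultimate BOD removed.
ΔS = 752 − 8.67 = 743.3 mg/L, so the substrate removal rate is 14600 × 743.3/1000 = 10853 kg ultimate BOD/d.
Biomass synthesised: P_X = Y_obs × 10853 = 1593 kg VSS/d.
R_O = Q·(S₀ − S) − 1.42·P_X = 10853 − 1.42 × 1593 = 8590 kg O₂/d.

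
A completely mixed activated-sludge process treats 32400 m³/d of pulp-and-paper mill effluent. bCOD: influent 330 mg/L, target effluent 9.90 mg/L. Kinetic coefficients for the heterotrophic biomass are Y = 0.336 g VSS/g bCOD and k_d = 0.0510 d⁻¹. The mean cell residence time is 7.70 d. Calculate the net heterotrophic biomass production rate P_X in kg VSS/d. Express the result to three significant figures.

P_X ≈ 2500 kg VSS/d

Y_obs = Y / (1 + k_d θ_c) = 0.336 / (1 + 0.0510 × 7.70) = 0.336 / 1.393 = 0.2413.
Q·(S₀ − S) = 32400 × (330 − 9.90) × 10⁻³ = 10371 kg/d removed.
Net biomass production P_X = Y_obs × Q·(S₀ − S) = 0.2413 × 10371 = 2502 kg VSS/d.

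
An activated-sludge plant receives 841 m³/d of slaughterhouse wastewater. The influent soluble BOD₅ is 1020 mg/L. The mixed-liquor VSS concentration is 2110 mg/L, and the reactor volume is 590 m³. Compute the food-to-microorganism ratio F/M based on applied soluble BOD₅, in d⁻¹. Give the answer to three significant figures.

Food-to-microorganism ratio F/M = Q S₀ / (V X) = 841 × 1020 / (590.0 × 2110) = 0.6891 d⁻¹.

F/M ≈ 0.689 d⁻¹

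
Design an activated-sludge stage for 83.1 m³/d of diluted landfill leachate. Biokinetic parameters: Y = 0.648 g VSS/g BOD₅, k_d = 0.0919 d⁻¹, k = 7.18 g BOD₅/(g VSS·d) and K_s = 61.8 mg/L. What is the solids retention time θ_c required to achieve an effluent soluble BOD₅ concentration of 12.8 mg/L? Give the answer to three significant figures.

At the target effluent, Y k S/(K_s+S) = 0.648×7.18×12.8/74.60 = 0.7983 d⁻¹.
θ_c = 1/(μ − k_d) = 1/(0.7983 − 0.0919) = 1/0.7064 = 1.416 d.

θ_c ≈ 1.42 d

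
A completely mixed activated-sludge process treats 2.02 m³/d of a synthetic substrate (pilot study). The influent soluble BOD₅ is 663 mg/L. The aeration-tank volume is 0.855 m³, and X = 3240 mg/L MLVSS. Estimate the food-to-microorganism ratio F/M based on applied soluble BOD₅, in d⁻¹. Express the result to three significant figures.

F/M ≈ 0.483 d⁻¹

F/M = applied load / biomass = Q·S₀/(V·X) = 2.02 × 663 / (0.8550 × 3240) = 0.4835 d⁻¹.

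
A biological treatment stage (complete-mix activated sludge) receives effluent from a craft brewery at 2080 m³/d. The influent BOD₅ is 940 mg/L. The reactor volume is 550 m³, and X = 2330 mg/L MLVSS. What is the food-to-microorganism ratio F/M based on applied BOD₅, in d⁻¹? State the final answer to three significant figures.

F/M ≈ 1.53 d⁻¹

F/M = Q·S₀ / (V·X) = 2080 × 940 / (550.0 × 2330) = 1.526 g BOD₅·(g VSS·d)⁻¹.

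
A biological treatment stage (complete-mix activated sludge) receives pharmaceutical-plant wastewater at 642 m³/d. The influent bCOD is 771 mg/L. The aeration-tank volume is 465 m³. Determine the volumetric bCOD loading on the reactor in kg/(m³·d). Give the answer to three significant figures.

Applied bCOD load per unit volume = Q·S₀/V = (642 × 771/1000)/465.0 = 1.064 kg bCOD·m⁻³·d⁻¹.

L_v ≈ 1.06 kg bCOD/(m³·d)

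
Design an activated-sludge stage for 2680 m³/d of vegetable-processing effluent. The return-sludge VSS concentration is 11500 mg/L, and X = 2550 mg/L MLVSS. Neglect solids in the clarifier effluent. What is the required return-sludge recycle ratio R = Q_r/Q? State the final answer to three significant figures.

Solids balance on the clarifier gives (1+R)X = R·X_r, so R = X/(X_r − X) = 2550 / (11500 − 2550) = 0.2849.

R ≈ 0.285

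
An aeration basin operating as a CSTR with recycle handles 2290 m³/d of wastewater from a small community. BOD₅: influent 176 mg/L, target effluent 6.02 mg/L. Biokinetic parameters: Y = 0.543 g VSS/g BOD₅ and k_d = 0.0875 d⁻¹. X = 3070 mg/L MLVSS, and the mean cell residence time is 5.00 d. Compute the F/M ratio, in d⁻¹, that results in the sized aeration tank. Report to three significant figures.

F/M ≈ 0.548 d⁻¹

From the SRT design equation V = Y Q (S₀−S) θ_c / [X (1 + k_d θ_c)] = 0.543 × 2290 × (176 − 6.02) × 5.00 / [3070 × (1 + 0.0875 × 5.00)] = 1.06×10^6 / 4413 = 239.5 m³.
Food-to-microorganism ratio F/M = Q S₀ / (V X) = 2290 × 176 / (239.5 × 3070) = 0.5482 d⁻¹.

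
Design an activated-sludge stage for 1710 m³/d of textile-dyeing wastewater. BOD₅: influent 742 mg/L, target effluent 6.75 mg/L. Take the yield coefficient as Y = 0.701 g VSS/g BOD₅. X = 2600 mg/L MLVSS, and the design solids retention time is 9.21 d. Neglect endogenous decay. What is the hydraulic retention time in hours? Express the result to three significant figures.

τ ≈ 43.8 h

Biomass mass balance (decay neglected): V·X = Y·Q·(S₀ − S)·θ_c, so V = 0.701 × 1710 × (742 − 6.75) × 9.21 / 2600 = 3122 m³.
τ = V/Q = 3122/1710 = 1.826 d, or 43.82 h.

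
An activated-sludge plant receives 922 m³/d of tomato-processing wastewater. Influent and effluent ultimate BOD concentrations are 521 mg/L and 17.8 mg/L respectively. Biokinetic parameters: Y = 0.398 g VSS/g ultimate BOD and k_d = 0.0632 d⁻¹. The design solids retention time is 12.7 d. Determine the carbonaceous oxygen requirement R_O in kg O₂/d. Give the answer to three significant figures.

R_O ≈ 318 kg O₂/d

The observed yield is Y_obs = Y/(1 + k_d·θ_c) = 0.398 / (1 + 0.0632 × 12.7) = 0.398 / 1.803 = 0.2208 g VSS per g ultimate BOD removed.
Mass of ultimate BOD removed per day: Q(S₀ − S) = 922 × 503.2 g/m³ = 464.0 kg/d.
P_X = Y_obs·Q·(S₀ − S) = 0.2208 × 464.0 = 102.4 kg VSS/d.
R_O = Q·(S₀ − S) − 1.42·P_X = 464.0 − 1.42 × 102.4 = 318.5 kg O₂/d.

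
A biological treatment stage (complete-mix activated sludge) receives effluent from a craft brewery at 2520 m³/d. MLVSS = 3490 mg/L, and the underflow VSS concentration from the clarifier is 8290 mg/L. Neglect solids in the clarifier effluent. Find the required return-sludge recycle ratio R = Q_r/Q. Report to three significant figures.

R = Q_r/Q = X/(X_r − X) = 3490 / (8290 − 3490) = 0.7271.

R ≈ 0.727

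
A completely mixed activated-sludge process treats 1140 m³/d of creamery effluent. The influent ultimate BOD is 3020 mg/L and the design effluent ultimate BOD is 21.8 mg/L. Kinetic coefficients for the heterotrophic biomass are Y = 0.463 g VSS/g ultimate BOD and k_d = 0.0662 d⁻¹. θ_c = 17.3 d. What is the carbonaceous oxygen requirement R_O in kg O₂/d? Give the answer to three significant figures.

R_O ≈ 2370 kg O₂/d

The observed yield is Y_obs = Y/(1 + k_d·θ_c) = 0.463 / (1 + 0.0662 × 17.3) = 0.463 / 2.145 = 0.2158 g VSS per g ultimate BOD removed.
ΔS = 3020 − 21.8 = 2998 mg/L, so the substrate removal rate is 1140 × 2998/1000 = 3418 kg ultimate BOD/d.
P_X = Y_obs·Q·(S₀ − S) = 0.2158 × 3418 = 737.7 kg VSS/d.
R_O = Q·(S₀ − S) − 1.42·P_X = 3418 − 1.42 × 737.7 = 2370 kg O₂/d.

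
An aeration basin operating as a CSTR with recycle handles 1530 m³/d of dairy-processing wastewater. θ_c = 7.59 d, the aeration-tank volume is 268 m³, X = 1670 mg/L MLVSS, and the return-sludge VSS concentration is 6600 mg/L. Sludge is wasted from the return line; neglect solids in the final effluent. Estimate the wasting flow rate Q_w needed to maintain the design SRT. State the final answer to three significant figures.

θ_c = V·X/(Q_w·X_r) when wasting from the recycle, so Q_w = V·X/(θ_c·X_r) = 268.0 × 1670 / (7.59 × 6600) = 8.934 m³/d.

Q_w ≈ 8.93 m³/d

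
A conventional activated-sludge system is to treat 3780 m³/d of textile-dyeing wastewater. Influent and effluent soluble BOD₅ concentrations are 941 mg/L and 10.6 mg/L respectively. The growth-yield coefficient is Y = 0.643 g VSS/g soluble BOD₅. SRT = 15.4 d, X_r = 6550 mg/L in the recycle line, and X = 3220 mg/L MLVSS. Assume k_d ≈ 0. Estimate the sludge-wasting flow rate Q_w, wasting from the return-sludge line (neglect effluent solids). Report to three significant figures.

Q_w ≈ 345 m³/d

V·X = Y·Q·ΔS·θ_c gives V = 0.643 × 3780 × (941 − 10.6) × 15.4 / 3220 = 10815 m³.
θ_c = V·X/(Q_w·X_r) when wasting from the recycle, so Q_w = V·X/(θ_c·X_r) = 10815 × 3220 / (15.4 × 6550) = 345.2 m³/d.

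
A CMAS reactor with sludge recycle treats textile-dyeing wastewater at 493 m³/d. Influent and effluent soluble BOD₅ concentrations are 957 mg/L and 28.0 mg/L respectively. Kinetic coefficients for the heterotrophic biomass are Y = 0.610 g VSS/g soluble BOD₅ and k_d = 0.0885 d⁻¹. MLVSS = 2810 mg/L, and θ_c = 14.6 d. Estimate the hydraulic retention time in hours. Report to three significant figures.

Steady-state biomass mass balance: V·X·(1 + k_d·θ_c) = Y·Q·(S₀ − S)·θ_c, so V = 0.610 × 493 × (957 − 28.0) × 14.6 / [2810 × (1 + 0.0885 × 14.6)] = 4.08×10^6 / 6441 = 633.3 m³.
HRT = V/Q = 633.3 m³ / 493 m³·d⁻¹ = 1.285 d × 24 = 30.83 h.

τ ≈ 30.8 h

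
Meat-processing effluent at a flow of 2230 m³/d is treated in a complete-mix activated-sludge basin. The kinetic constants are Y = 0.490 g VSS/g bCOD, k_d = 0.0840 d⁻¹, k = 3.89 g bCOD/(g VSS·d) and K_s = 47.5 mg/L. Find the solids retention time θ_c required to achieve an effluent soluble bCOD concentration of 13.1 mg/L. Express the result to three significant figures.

θ_c ≈ 3.05 d

From 1/θ_c = Y·k·S/(K_s + S) − k_d: Y·k·S/(K_s+S) = 0.490 × 3.89 × 13.1 / (47.5 + 13.1) = 0.4120 d⁻¹.
Then 1/θ_c = μ − k_d = 0.4120 − 0.0840 = 0.3280 d⁻¹, giving θ_c = 3.048 d.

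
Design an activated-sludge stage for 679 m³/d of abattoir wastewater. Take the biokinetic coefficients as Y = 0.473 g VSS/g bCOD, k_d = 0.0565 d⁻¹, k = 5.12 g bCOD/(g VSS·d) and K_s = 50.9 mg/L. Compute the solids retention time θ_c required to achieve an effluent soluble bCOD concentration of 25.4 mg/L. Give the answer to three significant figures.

At the target effluent, Y k S/(K_s+S) = 0.473×5.12×25.4/76.30 = 0.8062 d⁻¹.
θ_c = 1/(μ − k_d) = 1/(0.8062 − 0.0565) = 1/0.7497 = 1.334 d.

θ_c ≈ 1.33 d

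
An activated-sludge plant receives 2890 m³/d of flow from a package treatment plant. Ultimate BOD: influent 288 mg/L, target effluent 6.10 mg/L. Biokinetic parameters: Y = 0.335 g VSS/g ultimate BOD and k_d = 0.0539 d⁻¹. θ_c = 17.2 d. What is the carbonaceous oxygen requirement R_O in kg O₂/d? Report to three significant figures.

Observed yield with endogenous decay: Y_obs = Y / (1 + k_d·θ_c) = 0.335 / (1 + 0.0539 × 17.2) = 0.335 / 1.927 = 0.1738 g VSS/g ultimate BOD.
Q·(S₀ − S) = 2890 × (288 − 6.10) × 10⁻³ = 814.7 kg/d removed.
P_X = Y_obs·Q·(S₀ − S) = 0.1738 × 814.7 = 141.6 kg VSS/d.
R_O = Q·(S₀ − S) − 1.42·P_X = 814.7 − 1.42 × 141.6 = 613.6 kg O₂/d.

R_O ≈ 614 kg O₂/d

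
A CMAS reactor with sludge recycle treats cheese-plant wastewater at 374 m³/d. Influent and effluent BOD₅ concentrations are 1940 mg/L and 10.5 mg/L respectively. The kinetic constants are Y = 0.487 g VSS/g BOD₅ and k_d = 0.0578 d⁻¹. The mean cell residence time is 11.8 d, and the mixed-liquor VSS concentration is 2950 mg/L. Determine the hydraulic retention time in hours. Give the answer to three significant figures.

τ ≈ 53.6 h

Rearranging the biomass balance for a CMAS with decay, V = Y·Q·ΔS·θ_c / [X·(1+k_d θ_c)] = 0.487 × 374 × (1940 − 10.5) × 11.8 / [2950 × (1 + 0.0578 × 11.8)] = 4.15×10^6 / 4962 = 835.7 m³.
Hydraulic retention time τ = V/Q = 835.7 / 374 = 2.235 d = 53.63 h.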